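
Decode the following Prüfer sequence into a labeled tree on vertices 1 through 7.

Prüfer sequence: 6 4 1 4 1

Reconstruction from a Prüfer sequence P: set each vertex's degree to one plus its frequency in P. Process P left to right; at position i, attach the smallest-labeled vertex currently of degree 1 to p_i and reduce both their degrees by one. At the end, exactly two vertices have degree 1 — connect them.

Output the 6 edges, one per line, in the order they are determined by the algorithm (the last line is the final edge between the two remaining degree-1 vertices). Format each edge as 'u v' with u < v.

Answer: 2 6
3 4
1 5
4 6
1 4
1 7

Derivation:
Initial degrees: {1:3, 2:1, 3:1, 4:3, 5:1, 6:2, 7:1}
Step 1: smallest deg-1 vertex = 2, p_1 = 6. Add edge {2,6}. Now deg[2]=0, deg[6]=1.
Step 2: smallest deg-1 vertex = 3, p_2 = 4. Add edge {3,4}. Now deg[3]=0, deg[4]=2.
Step 3: smallest deg-1 vertex = 5, p_3 = 1. Add edge {1,5}. Now deg[5]=0, deg[1]=2.
Step 4: smallest deg-1 vertex = 6, p_4 = 4. Add edge {4,6}. Now deg[6]=0, deg[4]=1.
Step 5: smallest deg-1 vertex = 4, p_5 = 1. Add edge {1,4}. Now deg[4]=0, deg[1]=1.
Final: two remaining deg-1 vertices are 1, 7. Add edge {1,7}.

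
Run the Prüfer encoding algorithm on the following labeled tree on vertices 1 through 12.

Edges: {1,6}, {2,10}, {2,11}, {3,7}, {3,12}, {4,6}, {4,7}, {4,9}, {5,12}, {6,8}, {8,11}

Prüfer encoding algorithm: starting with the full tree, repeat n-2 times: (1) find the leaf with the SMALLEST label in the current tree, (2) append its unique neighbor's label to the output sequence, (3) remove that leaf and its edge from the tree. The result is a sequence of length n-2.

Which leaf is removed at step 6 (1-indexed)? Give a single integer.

Step 1: current leaves = {1,5,9,10}. Remove leaf 1 (neighbor: 6).
Step 2: current leaves = {5,9,10}. Remove leaf 5 (neighbor: 12).
Step 3: current leaves = {9,10,12}. Remove leaf 9 (neighbor: 4).
Step 4: current leaves = {10,12}. Remove leaf 10 (neighbor: 2).
Step 5: current leaves = {2,12}. Remove leaf 2 (neighbor: 11).
Step 6: current leaves = {11,12}. Remove leaf 11 (neighbor: 8).

Answer: 11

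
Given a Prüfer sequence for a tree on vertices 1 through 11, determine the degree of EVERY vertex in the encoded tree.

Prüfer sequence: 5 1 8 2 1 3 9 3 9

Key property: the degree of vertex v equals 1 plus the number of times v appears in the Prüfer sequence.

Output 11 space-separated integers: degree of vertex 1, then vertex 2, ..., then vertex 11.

Answer: 3 2 3 1 2 1 1 2 3 1 1

Derivation:
p_1 = 5: count[5] becomes 1
p_2 = 1: count[1] becomes 1
p_3 = 8: count[8] becomes 1
p_4 = 2: count[2] becomes 1
p_5 = 1: count[1] becomes 2
p_6 = 3: count[3] becomes 1
p_7 = 9: count[9] becomes 1
p_8 = 3: count[3] becomes 2
p_9 = 9: count[9] becomes 2
Degrees (1 + count): deg[1]=1+2=3, deg[2]=1+1=2, deg[3]=1+2=3, deg[4]=1+0=1, deg[5]=1+1=2, deg[6]=1+0=1, deg[7]=1+0=1, deg[8]=1+1=2, deg[9]=1+2=3, deg[10]=1+0=1, deg[11]=1+0=1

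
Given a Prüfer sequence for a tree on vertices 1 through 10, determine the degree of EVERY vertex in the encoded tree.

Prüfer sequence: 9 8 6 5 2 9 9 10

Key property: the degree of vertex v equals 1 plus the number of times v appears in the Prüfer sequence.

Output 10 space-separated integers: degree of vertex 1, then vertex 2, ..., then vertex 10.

Answer: 1 2 1 1 2 2 1 2 4 2

Derivation:
p_1 = 9: count[9] becomes 1
p_2 = 8: count[8] becomes 1
p_3 = 6: count[6] becomes 1
p_4 = 5: count[5] becomes 1
p_5 = 2: count[2] becomes 1
p_6 = 9: count[9] becomes 2
p_7 = 9: count[9] becomes 3
p_8 = 10: count[10] becomes 1
Degrees (1 + count): deg[1]=1+0=1, deg[2]=1+1=2, deg[3]=1+0=1, deg[4]=1+0=1, deg[5]=1+1=2, deg[6]=1+1=2, deg[7]=1+0=1, deg[8]=1+1=2, deg[9]=1+3=4, deg[10]=1+1=2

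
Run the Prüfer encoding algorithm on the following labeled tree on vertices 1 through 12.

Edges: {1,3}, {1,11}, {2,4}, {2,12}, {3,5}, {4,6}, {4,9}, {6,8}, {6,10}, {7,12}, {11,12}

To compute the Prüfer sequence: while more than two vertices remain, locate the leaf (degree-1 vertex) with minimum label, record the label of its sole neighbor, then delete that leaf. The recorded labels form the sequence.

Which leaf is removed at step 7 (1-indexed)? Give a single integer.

Step 1: current leaves = {5,7,8,9,10}. Remove leaf 5 (neighbor: 3).
Step 2: current leaves = {3,7,8,9,10}. Remove leaf 3 (neighbor: 1).
Step 3: current leaves = {1,7,8,9,10}. Remove leaf 1 (neighbor: 11).
Step 4: current leaves = {7,8,9,10,11}. Remove leaf 7 (neighbor: 12).
Step 5: current leaves = {8,9,10,11}. Remove leaf 8 (neighbor: 6).
Step 6: current leaves = {9,10,11}. Remove leaf 9 (neighbor: 4).
Step 7: current leaves = {10,11}. Remove leaf 10 (neighbor: 6).

Answer: 10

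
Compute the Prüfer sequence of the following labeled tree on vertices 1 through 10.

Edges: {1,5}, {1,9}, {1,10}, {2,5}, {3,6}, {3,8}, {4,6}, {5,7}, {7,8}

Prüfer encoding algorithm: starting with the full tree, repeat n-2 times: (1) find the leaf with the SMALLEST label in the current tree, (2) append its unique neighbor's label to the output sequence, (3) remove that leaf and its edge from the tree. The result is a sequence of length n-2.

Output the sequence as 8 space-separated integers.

Step 1: leaves = {2,4,9,10}. Remove smallest leaf 2, emit neighbor 5.
Step 2: leaves = {4,9,10}. Remove smallest leaf 4, emit neighbor 6.
Step 3: leaves = {6,9,10}. Remove smallest leaf 6, emit neighbor 3.
Step 4: leaves = {3,9,10}. Remove smallest leaf 3, emit neighbor 8.
Step 5: leaves = {8,9,10}. Remove smallest leaf 8, emit neighbor 7.
Step 6: leaves = {7,9,10}. Remove smallest leaf 7, emit neighbor 5.
Step 7: leaves = {5,9,10}. Remove smallest leaf 5, emit neighbor 1.
Step 8: leaves = {9,10}. Remove smallest leaf 9, emit neighbor 1.
Done: 2 vertices remain (1, 10). Sequence = [5 6 3 8 7 5 1 1]

Answer: 5 6 3 8 7 5 1 1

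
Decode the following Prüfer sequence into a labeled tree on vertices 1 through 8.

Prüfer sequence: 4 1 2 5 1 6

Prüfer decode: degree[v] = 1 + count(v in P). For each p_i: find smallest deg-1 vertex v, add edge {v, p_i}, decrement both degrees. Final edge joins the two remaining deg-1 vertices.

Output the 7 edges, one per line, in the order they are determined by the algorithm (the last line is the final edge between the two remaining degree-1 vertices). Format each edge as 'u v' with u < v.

Initial degrees: {1:3, 2:2, 3:1, 4:2, 5:2, 6:2, 7:1, 8:1}
Step 1: smallest deg-1 vertex = 3, p_1 = 4. Add edge {3,4}. Now deg[3]=0, deg[4]=1.
Step 2: smallest deg-1 vertex = 4, p_2 = 1. Add edge {1,4}. Now deg[4]=0, deg[1]=2.
Step 3: smallest deg-1 vertex = 7, p_3 = 2. Add edge {2,7}. Now deg[7]=0, deg[2]=1.
Step 4: smallest deg-1 vertex = 2, p_4 = 5. Add edge {2,5}. Now deg[2]=0, deg[5]=1.
Step 5: smallest deg-1 vertex = 5, p_5 = 1. Add edge {1,5}. Now deg[5]=0, deg[1]=1.
Step 6: smallest deg-1 vertex = 1, p_6 = 6. Add edge {1,6}. Now deg[1]=0, deg[6]=1.
Final: two remaining deg-1 vertices are 6, 8. Add edge {6,8}.

Answer: 3 4
1 4
2 7
2 5
1 5
1 6
6 8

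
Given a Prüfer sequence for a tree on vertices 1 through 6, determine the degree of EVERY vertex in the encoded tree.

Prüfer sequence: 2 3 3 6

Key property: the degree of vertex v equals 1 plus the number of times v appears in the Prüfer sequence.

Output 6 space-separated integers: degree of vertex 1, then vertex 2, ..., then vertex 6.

p_1 = 2: count[2] becomes 1
p_2 = 3: count[3] becomes 1
p_3 = 3: count[3] becomes 2
p_4 = 6: count[6] becomes 1
Degrees (1 + count): deg[1]=1+0=1, deg[2]=1+1=2, deg[3]=1+2=3, deg[4]=1+0=1, deg[5]=1+0=1, deg[6]=1+1=2

Answer: 1 2 3 1 1 2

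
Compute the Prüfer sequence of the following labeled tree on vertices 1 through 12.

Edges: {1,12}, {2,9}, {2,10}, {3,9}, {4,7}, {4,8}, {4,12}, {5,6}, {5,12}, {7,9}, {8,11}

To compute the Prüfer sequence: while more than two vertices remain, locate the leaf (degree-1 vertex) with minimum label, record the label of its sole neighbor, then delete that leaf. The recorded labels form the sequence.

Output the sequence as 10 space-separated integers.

Step 1: leaves = {1,3,6,10,11}. Remove smallest leaf 1, emit neighbor 12.
Step 2: leaves = {3,6,10,11}. Remove smallest leaf 3, emit neighbor 9.
Step 3: leaves = {6,10,11}. Remove smallest leaf 6, emit neighbor 5.
Step 4: leaves = {5,10,11}. Remove smallest leaf 5, emit neighbor 12.
Step 5: leaves = {10,11,12}. Remove smallest leaf 10, emit neighbor 2.
Step 6: leaves = {2,11,12}. Remove smallest leaf 2, emit neighbor 9.
Step 7: leaves = {9,11,12}. Remove smallest leaf 9, emit neighbor 7.
Step 8: leaves = {7,11,12}. Remove smallest leaf 7, emit neighbor 4.
Step 9: leaves = {11,12}. Remove smallest leaf 11, emit neighbor 8.
Step 10: leaves = {8,12}. Remove smallest leaf 8, emit neighbor 4.
Done: 2 vertices remain (4, 12). Sequence = [12 9 5 12 2 9 7 4 8 4]

Answer: 12 9 5 12 2 9 7 4 8 4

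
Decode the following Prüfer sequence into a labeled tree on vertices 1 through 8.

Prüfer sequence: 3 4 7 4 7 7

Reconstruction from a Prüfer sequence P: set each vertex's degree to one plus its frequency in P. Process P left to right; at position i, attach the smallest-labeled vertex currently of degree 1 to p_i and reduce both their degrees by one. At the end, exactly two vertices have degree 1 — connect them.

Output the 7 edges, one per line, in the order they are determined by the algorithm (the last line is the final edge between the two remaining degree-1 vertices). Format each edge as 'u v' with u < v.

Answer: 1 3
2 4
3 7
4 5
4 7
6 7
7 8

Derivation:
Initial degrees: {1:1, 2:1, 3:2, 4:3, 5:1, 6:1, 7:4, 8:1}
Step 1: smallest deg-1 vertex = 1, p_1 = 3. Add edge {1,3}. Now deg[1]=0, deg[3]=1.
Step 2: smallest deg-1 vertex = 2, p_2 = 4. Add edge {2,4}. Now deg[2]=0, deg[4]=2.
Step 3: smallest deg-1 vertex = 3, p_3 = 7. Add edge {3,7}. Now deg[3]=0, deg[7]=3.
Step 4: smallest deg-1 vertex = 5, p_4 = 4. Add edge {4,5}. Now deg[5]=0, deg[4]=1.
Step 5: smallest deg-1 vertex = 4, p_5 = 7. Add edge {4,7}. Now deg[4]=0, deg[7]=2.
Step 6: smallest deg-1 vertex = 6, p_6 = 7. Add edge {6,7}. Now deg[6]=0, deg[7]=1.
Final: two remaining deg-1 vertices are 7, 8. Add edge {7,8}.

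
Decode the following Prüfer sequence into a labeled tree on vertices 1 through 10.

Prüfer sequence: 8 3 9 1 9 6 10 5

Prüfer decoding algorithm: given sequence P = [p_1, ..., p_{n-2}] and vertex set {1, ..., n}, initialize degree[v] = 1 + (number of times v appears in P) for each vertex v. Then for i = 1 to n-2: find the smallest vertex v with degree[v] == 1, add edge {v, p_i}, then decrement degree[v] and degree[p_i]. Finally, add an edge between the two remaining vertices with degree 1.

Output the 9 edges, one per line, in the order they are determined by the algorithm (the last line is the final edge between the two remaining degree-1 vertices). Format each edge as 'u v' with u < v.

Answer: 2 8
3 4
3 9
1 7
1 9
6 8
6 10
5 9
5 10

Derivation:
Initial degrees: {1:2, 2:1, 3:2, 4:1, 5:2, 6:2, 7:1, 8:2, 9:3, 10:2}
Step 1: smallest deg-1 vertex = 2, p_1 = 8. Add edge {2,8}. Now deg[2]=0, deg[8]=1.
Step 2: smallest deg-1 vertex = 4, p_2 = 3. Add edge {3,4}. Now deg[4]=0, deg[3]=1.
Step 3: smallest deg-1 vertex = 3, p_3 = 9. Add edge {3,9}. Now deg[3]=0, deg[9]=2.
Step 4: smallest deg-1 vertex = 7, p_4 = 1. Add edge {1,7}. Now deg[7]=0, deg[1]=1.
Step 5: smallest deg-1 vertex = 1, p_5 = 9. Add edge {1,9}. Now deg[1]=0, deg[9]=1.
Step 6: smallest deg-1 vertex = 8, p_6 = 6. Add edge {6,8}. Now deg[8]=0, deg[6]=1.
Step 7: smallest deg-1 vertex = 6, p_7 = 10. Add edge {6,10}. Now deg[6]=0, deg[10]=1.
Step 8: smallest deg-1 vertex = 9, p_8 = 5. Add edge {5,9}. Now deg[9]=0, deg[5]=1.
Final: two remaining deg-1 vertices are 5, 10. Add edge {5,10}.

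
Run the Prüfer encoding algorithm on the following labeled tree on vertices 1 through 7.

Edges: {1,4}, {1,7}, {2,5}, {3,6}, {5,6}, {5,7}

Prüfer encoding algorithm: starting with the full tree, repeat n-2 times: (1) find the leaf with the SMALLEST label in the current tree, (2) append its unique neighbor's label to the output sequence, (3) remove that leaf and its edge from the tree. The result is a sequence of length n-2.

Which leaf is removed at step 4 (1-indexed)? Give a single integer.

Answer: 1

Derivation:
Step 1: current leaves = {2,3,4}. Remove leaf 2 (neighbor: 5).
Step 2: current leaves = {3,4}. Remove leaf 3 (neighbor: 6).
Step 3: current leaves = {4,6}. Remove leaf 4 (neighbor: 1).
Step 4: current leaves = {1,6}. Remove leaf 1 (neighbor: 7).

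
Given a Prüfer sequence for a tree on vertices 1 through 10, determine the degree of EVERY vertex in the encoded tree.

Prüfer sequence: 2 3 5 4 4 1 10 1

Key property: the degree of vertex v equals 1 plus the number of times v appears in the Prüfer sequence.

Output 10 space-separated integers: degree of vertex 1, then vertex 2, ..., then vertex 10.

Answer: 3 2 2 3 2 1 1 1 1 2

Derivation:
p_1 = 2: count[2] becomes 1
p_2 = 3: count[3] becomes 1
p_3 = 5: count[5] becomes 1
p_4 = 4: count[4] becomes 1
p_5 = 4: count[4] becomes 2
p_6 = 1: count[1] becomes 1
p_7 = 10: count[10] becomes 1
p_8 = 1: count[1] becomes 2
Degrees (1 + count): deg[1]=1+2=3, deg[2]=1+1=2, deg[3]=1+1=2, deg[4]=1+2=3, deg[5]=1+1=2, deg[6]=1+0=1, deg[7]=1+0=1, deg[8]=1+0=1, deg[9]=1+0=1, deg[10]=1+1=2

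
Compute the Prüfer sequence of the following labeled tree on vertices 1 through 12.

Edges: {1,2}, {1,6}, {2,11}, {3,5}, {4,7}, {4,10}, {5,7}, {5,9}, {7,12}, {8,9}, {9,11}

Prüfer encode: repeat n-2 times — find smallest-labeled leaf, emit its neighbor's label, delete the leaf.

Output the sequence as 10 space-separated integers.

Step 1: leaves = {3,6,8,10,12}. Remove smallest leaf 3, emit neighbor 5.
Step 2: leaves = {6,8,10,12}. Remove smallest leaf 6, emit neighbor 1.
Step 3: leaves = {1,8,10,12}. Remove smallest leaf 1, emit neighbor 2.
Step 4: leaves = {2,8,10,12}. Remove smallest leaf 2, emit neighbor 11.
Step 5: leaves = {8,10,11,12}. Remove smallest leaf 8, emit neighbor 9.
Step 6: leaves = {10,11,12}. Remove smallest leaf 10, emit neighbor 4.
Step 7: leaves = {4,11,12}. Remove smallest leaf 4, emit neighbor 7.
Step 8: leaves = {11,12}. Remove smallest leaf 11, emit neighbor 9.
Step 9: leaves = {9,12}. Remove smallest leaf 9, emit neighbor 5.
Step 10: leaves = {5,12}. Remove smallest leaf 5, emit neighbor 7.
Done: 2 vertices remain (7, 12). Sequence = [5 1 2 11 9 4 7 9 5 7]

Answer: 5 1 2 11 9 4 7 9 5 7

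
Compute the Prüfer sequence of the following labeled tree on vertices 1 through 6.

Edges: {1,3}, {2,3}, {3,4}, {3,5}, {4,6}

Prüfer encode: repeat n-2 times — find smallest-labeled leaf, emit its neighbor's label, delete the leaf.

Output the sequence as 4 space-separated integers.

Step 1: leaves = {1,2,5,6}. Remove smallest leaf 1, emit neighbor 3.
Step 2: leaves = {2,5,6}. Remove smallest leaf 2, emit neighbor 3.
Step 3: leaves = {5,6}. Remove smallest leaf 5, emit neighbor 3.
Step 4: leaves = {3,6}. Remove smallest leaf 3, emit neighbor 4.
Done: 2 vertices remain (4, 6). Sequence = [3 3 3 4]

Answer: 3 3 3 4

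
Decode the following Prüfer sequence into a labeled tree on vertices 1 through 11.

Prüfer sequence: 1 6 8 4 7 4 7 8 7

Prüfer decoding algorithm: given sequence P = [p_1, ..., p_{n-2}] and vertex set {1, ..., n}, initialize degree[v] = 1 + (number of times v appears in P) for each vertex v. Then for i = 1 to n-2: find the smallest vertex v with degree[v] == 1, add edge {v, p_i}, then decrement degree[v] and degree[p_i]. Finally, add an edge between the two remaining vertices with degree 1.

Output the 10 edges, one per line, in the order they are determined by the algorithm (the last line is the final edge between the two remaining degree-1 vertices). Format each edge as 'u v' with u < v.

Initial degrees: {1:2, 2:1, 3:1, 4:3, 5:1, 6:2, 7:4, 8:3, 9:1, 10:1, 11:1}
Step 1: smallest deg-1 vertex = 2, p_1 = 1. Add edge {1,2}. Now deg[2]=0, deg[1]=1.
Step 2: smallest deg-1 vertex = 1, p_2 = 6. Add edge {1,6}. Now deg[1]=0, deg[6]=1.
Step 3: smallest deg-1 vertex = 3, p_3 = 8. Add edge {3,8}. Now deg[3]=0, deg[8]=2.
Step 4: smallest deg-1 vertex = 5, p_4 = 4. Add edge {4,5}. Now deg[5]=0, deg[4]=2.
Step 5: smallest deg-1 vertex = 6, p_5 = 7. Add edge {6,7}. Now deg[6]=0, deg[7]=3.
Step 6: smallest deg-1 vertex = 9, p_6 = 4. Add edge {4,9}. Now deg[9]=0, deg[4]=1.
Step 7: smallest deg-1 vertex = 4, p_7 = 7. Add edge {4,7}. Now deg[4]=0, deg[7]=2.
Step 8: smallest deg-1 vertex = 10, p_8 = 8. Add edge {8,10}. Now deg[10]=0, deg[8]=1.
Step 9: smallest deg-1 vertex = 8, p_9 = 7. Add edge {7,8}. Now deg[8]=0, deg[7]=1.
Final: two remaining deg-1 vertices are 7, 11. Add edge {7,11}.

Answer: 1 2
1 6
3 8
4 5
6 7
4 9
4 7
8 10
7 8
7 11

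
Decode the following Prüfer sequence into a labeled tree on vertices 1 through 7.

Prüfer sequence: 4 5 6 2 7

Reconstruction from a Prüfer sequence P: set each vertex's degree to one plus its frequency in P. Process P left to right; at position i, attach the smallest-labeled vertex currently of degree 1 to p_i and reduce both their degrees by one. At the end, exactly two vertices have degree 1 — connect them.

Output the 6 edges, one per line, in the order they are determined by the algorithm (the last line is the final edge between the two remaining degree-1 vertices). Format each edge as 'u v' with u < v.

Initial degrees: {1:1, 2:2, 3:1, 4:2, 5:2, 6:2, 7:2}
Step 1: smallest deg-1 vertex = 1, p_1 = 4. Add edge {1,4}. Now deg[1]=0, deg[4]=1.
Step 2: smallest deg-1 vertex = 3, p_2 = 5. Add edge {3,5}. Now deg[3]=0, deg[5]=1.
Step 3: smallest deg-1 vertex = 4, p_3 = 6. Add edge {4,6}. Now deg[4]=0, deg[6]=1.
Step 4: smallest deg-1 vertex = 5, p_4 = 2. Add edge {2,5}. Now deg[5]=0, deg[2]=1.
Step 5: smallest deg-1 vertex = 2, p_5 = 7. Add edge {2,7}. Now deg[2]=0, deg[7]=1.
Final: two remaining deg-1 vertices are 6, 7. Add edge {6,7}.

Answer: 1 4
3 5
4 6
2 5
2 7
6 7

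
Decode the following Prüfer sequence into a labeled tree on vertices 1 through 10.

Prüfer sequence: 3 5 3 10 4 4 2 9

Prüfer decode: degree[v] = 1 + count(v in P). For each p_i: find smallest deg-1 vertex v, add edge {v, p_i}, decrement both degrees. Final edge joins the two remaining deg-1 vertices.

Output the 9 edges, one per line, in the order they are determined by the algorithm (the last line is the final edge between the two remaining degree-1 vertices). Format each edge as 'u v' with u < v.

Initial degrees: {1:1, 2:2, 3:3, 4:3, 5:2, 6:1, 7:1, 8:1, 9:2, 10:2}
Step 1: smallest deg-1 vertex = 1, p_1 = 3. Add edge {1,3}. Now deg[1]=0, deg[3]=2.
Step 2: smallest deg-1 vertex = 6, p_2 = 5. Add edge {5,6}. Now deg[6]=0, deg[5]=1.
Step 3: smallest deg-1 vertex = 5, p_3 = 3. Add edge {3,5}. Now deg[5]=0, deg[3]=1.
Step 4: smallest deg-1 vertex = 3, p_4 = 10. Add edge {3,10}. Now deg[3]=0, deg[10]=1.
Step 5: smallest deg-1 vertex = 7, p_5 = 4. Add edge {4,7}. Now deg[7]=0, deg[4]=2.
Step 6: smallest deg-1 vertex = 8, p_6 = 4. Add edge {4,8}. Now deg[8]=0, deg[4]=1.
Step 7: smallest deg-1 vertex = 4, p_7 = 2. Add edge {2,4}. Now deg[4]=0, deg[2]=1.
Step 8: smallest deg-1 vertex = 2, p_8 = 9. Add edge {2,9}. Now deg[2]=0, deg[9]=1.
Final: two remaining deg-1 vertices are 9, 10. Add edge {9,10}.

Answer: 1 3
5 6
3 5
3 10
4 7
4 8
2 4
2 9
9 10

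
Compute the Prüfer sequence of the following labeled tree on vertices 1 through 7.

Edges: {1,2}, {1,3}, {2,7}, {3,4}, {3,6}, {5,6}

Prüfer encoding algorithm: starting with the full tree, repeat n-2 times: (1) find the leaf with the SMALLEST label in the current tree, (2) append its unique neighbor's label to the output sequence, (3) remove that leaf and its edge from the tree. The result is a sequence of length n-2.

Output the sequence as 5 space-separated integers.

Answer: 3 6 3 1 2

Derivation:
Step 1: leaves = {4,5,7}. Remove smallest leaf 4, emit neighbor 3.
Step 2: leaves = {5,7}. Remove smallest leaf 5, emit neighbor 6.
Step 3: leaves = {6,7}. Remove smallest leaf 6, emit neighbor 3.
Step 4: leaves = {3,7}. Remove smallest leaf 3, emit neighbor 1.
Step 5: leaves = {1,7}. Remove smallest leaf 1, emit neighbor 2.
Done: 2 vertices remain (2, 7). Sequence = [3 6 3 1 2]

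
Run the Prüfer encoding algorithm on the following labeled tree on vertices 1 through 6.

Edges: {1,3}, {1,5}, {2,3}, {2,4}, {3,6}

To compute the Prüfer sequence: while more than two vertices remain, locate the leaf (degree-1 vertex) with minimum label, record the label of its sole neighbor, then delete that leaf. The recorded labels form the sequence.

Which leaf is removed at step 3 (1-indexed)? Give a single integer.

Step 1: current leaves = {4,5,6}. Remove leaf 4 (neighbor: 2).
Step 2: current leaves = {2,5,6}. Remove leaf 2 (neighbor: 3).
Step 3: current leaves = {5,6}. Remove leaf 5 (neighbor: 1).

Answer: 5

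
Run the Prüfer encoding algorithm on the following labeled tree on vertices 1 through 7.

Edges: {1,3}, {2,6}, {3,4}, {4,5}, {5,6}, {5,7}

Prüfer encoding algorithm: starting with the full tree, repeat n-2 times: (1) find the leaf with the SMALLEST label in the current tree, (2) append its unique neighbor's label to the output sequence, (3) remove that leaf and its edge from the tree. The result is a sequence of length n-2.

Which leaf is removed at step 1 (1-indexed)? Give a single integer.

Answer: 1

Derivation:
Step 1: current leaves = {1,2,7}. Remove leaf 1 (neighbor: 3).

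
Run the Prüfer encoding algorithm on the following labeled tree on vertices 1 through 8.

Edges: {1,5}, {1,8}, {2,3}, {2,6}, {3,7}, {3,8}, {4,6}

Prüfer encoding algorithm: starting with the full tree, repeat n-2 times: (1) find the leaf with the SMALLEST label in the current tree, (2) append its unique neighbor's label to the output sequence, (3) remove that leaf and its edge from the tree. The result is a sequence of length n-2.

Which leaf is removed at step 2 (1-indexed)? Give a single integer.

Step 1: current leaves = {4,5,7}. Remove leaf 4 (neighbor: 6).
Step 2: current leaves = {5,6,7}. Remove leaf 5 (neighbor: 1).

Answer: 5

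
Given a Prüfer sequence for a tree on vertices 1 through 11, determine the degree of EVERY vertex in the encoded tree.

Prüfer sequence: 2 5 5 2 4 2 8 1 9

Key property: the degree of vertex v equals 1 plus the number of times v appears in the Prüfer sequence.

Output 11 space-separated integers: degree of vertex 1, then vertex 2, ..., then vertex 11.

p_1 = 2: count[2] becomes 1
p_2 = 5: count[5] becomes 1
p_3 = 5: count[5] becomes 2
p_4 = 2: count[2] becomes 2
p_5 = 4: count[4] becomes 1
p_6 = 2: count[2] becomes 3
p_7 = 8: count[8] becomes 1
p_8 = 1: count[1] becomes 1
p_9 = 9: count[9] becomes 1
Degrees (1 + count): deg[1]=1+1=2, deg[2]=1+3=4, deg[3]=1+0=1, deg[4]=1+1=2, deg[5]=1+2=3, deg[6]=1+0=1, deg[7]=1+0=1, deg[8]=1+1=2, deg[9]=1+1=2, deg[10]=1+0=1, deg[11]=1+0=1

Answer: 2 4 1 2 3 1 1 2 2 1 1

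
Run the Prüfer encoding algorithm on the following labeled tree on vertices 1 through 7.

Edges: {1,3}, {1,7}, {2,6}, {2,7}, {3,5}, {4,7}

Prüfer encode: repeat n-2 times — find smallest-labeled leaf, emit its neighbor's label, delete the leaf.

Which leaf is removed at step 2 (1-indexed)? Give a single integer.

Answer: 5

Derivation:
Step 1: current leaves = {4,5,6}. Remove leaf 4 (neighbor: 7).
Step 2: current leaves = {5,6}. Remove leaf 5 (neighbor: 3).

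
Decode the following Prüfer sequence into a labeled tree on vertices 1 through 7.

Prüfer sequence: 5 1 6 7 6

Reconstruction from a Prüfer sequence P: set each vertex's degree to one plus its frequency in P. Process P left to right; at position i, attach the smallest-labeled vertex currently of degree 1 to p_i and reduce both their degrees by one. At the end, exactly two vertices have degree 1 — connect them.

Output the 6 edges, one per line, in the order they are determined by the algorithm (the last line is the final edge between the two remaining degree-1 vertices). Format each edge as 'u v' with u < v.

Initial degrees: {1:2, 2:1, 3:1, 4:1, 5:2, 6:3, 7:2}
Step 1: smallest deg-1 vertex = 2, p_1 = 5. Add edge {2,5}. Now deg[2]=0, deg[5]=1.
Step 2: smallest deg-1 vertex = 3, p_2 = 1. Add edge {1,3}. Now deg[3]=0, deg[1]=1.
Step 3: smallest deg-1 vertex = 1, p_3 = 6. Add edge {1,6}. Now deg[1]=0, deg[6]=2.
Step 4: smallest deg-1 vertex = 4, p_4 = 7. Add edge {4,7}. Now deg[4]=0, deg[7]=1.
Step 5: smallest deg-1 vertex = 5, p_5 = 6. Add edge {5,6}. Now deg[5]=0, deg[6]=1.
Final: two remaining deg-1 vertices are 6, 7. Add edge {6,7}.

Answer: 2 5
1 3
1 6
4 7
5 6
6 7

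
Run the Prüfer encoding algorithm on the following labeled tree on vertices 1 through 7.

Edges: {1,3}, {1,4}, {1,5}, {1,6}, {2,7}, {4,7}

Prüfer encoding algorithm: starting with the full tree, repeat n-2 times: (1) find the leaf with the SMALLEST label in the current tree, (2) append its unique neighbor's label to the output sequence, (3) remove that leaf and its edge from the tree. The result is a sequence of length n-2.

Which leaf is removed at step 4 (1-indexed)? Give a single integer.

Step 1: current leaves = {2,3,5,6}. Remove leaf 2 (neighbor: 7).
Step 2: current leaves = {3,5,6,7}. Remove leaf 3 (neighbor: 1).
Step 3: current leaves = {5,6,7}. Remove leaf 5 (neighbor: 1).
Step 4: current leaves = {6,7}. Remove leaf 6 (neighbor: 1).

Answer: 6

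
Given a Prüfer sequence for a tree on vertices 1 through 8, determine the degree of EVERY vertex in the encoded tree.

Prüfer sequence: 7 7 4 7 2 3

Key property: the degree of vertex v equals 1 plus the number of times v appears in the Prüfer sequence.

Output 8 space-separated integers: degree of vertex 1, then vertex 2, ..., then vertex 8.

Answer: 1 2 2 2 1 1 4 1

Derivation:
p_1 = 7: count[7] becomes 1
p_2 = 7: count[7] becomes 2
p_3 = 4: count[4] becomes 1
p_4 = 7: count[7] becomes 3
p_5 = 2: count[2] becomes 1
p_6 = 3: count[3] becomes 1
Degrees (1 + count): deg[1]=1+0=1, deg[2]=1+1=2, deg[3]=1+1=2, deg[4]=1+1=2, deg[5]=1+0=1, deg[6]=1+0=1, deg[7]=1+3=4, deg[8]=1+0=1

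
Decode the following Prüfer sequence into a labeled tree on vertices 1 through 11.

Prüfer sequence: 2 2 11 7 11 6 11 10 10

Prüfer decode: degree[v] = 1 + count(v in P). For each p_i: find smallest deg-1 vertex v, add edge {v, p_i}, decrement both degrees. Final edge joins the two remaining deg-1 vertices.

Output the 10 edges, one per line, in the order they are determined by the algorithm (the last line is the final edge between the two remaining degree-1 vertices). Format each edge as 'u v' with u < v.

Initial degrees: {1:1, 2:3, 3:1, 4:1, 5:1, 6:2, 7:2, 8:1, 9:1, 10:3, 11:4}
Step 1: smallest deg-1 vertex = 1, p_1 = 2. Add edge {1,2}. Now deg[1]=0, deg[2]=2.
Step 2: smallest deg-1 vertex = 3, p_2 = 2. Add edge {2,3}. Now deg[3]=0, deg[2]=1.
Step 3: smallest deg-1 vertex = 2, p_3 = 11. Add edge {2,11}. Now deg[2]=0, deg[11]=3.
Step 4: smallest deg-1 vertex = 4, p_4 = 7. Add edge {4,7}. Now deg[4]=0, deg[7]=1.
Step 5: smallest deg-1 vertex = 5, p_5 = 11. Add edge {5,11}. Now deg[5]=0, deg[11]=2.
Step 6: smallest deg-1 vertex = 7, p_6 = 6. Add edge {6,7}. Now deg[7]=0, deg[6]=1.
Step 7: smallest deg-1 vertex = 6, p_7 = 11. Add edge {6,11}. Now deg[6]=0, deg[11]=1.
Step 8: smallest deg-1 vertex = 8, p_8 = 10. Add edge {8,10}. Now deg[8]=0, deg[10]=2.
Step 9: smallest deg-1 vertex = 9, p_9 = 10. Add edge {9,10}. Now deg[9]=0, deg[10]=1.
Final: two remaining deg-1 vertices are 10, 11. Add edge {10,11}.

Answer: 1 2
2 3
2 11
4 7
5 11
6 7
6 11
8 10
9 10
10 11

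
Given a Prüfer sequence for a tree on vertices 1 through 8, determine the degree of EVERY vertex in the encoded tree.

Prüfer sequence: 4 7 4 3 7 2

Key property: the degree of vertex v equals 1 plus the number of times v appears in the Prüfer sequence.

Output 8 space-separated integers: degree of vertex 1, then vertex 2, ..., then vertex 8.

Answer: 1 2 2 3 1 1 3 1

Derivation:
p_1 = 4: count[4] becomes 1
p_2 = 7: count[7] becomes 1
p_3 = 4: count[4] becomes 2
p_4 = 3: count[3] becomes 1
p_5 = 7: count[7] becomes 2
p_6 = 2: count[2] becomes 1
Degrees (1 + count): deg[1]=1+0=1, deg[2]=1+1=2, deg[3]=1+1=2, deg[4]=1+2=3, deg[5]=1+0=1, deg[6]=1+0=1, deg[7]=1+2=3, deg[8]=1+0=1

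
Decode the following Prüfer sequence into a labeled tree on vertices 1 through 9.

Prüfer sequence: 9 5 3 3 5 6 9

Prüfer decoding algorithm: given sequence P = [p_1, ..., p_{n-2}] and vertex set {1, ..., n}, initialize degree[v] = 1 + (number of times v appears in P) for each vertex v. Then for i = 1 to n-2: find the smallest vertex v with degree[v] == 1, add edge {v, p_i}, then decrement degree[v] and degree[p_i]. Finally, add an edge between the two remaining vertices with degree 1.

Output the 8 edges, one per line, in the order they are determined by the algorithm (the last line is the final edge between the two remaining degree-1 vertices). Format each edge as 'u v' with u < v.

Initial degrees: {1:1, 2:1, 3:3, 4:1, 5:3, 6:2, 7:1, 8:1, 9:3}
Step 1: smallest deg-1 vertex = 1, p_1 = 9. Add edge {1,9}. Now deg[1]=0, deg[9]=2.
Step 2: smallest deg-1 vertex = 2, p_2 = 5. Add edge {2,5}. Now deg[2]=0, deg[5]=2.
Step 3: smallest deg-1 vertex = 4, p_3 = 3. Add edge {3,4}. Now deg[4]=0, deg[3]=2.
Step 4: smallest deg-1 vertex = 7, p_4 = 3. Add edge {3,7}. Now deg[7]=0, deg[3]=1.
Step 5: smallest deg-1 vertex = 3, p_5 = 5. Add edge {3,5}. Now deg[3]=0, deg[5]=1.
Step 6: smallest deg-1 vertex = 5, p_6 = 6. Add edge {5,6}. Now deg[5]=0, deg[6]=1.
Step 7: smallest deg-1 vertex = 6, p_7 = 9. Add edge {6,9}. Now deg[6]=0, deg[9]=1.
Final: two remaining deg-1 vertices are 8, 9. Add edge {8,9}.

Answer: 1 9
2 5
3 4
3 7
3 5
5 6
6 9
8 9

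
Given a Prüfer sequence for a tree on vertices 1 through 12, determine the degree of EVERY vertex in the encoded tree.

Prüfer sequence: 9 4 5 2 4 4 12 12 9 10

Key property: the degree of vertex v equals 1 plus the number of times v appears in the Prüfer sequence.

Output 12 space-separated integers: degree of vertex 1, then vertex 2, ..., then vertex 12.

p_1 = 9: count[9] becomes 1
p_2 = 4: count[4] becomes 1
p_3 = 5: count[5] becomes 1
p_4 = 2: count[2] becomes 1
p_5 = 4: count[4] becomes 2
p_6 = 4: count[4] becomes 3
p_7 = 12: count[12] becomes 1
p_8 = 12: count[12] becomes 2
p_9 = 9: count[9] becomes 2
p_10 = 10: count[10] becomes 1
Degrees (1 + count): deg[1]=1+0=1, deg[2]=1+1=2, deg[3]=1+0=1, deg[4]=1+3=4, deg[5]=1+1=2, deg[6]=1+0=1, deg[7]=1+0=1, deg[8]=1+0=1, deg[9]=1+2=3, deg[10]=1+1=2, deg[11]=1+0=1, deg[12]=1+2=3

Answer: 1 2 1 4 2 1 1 1 3 2 1 3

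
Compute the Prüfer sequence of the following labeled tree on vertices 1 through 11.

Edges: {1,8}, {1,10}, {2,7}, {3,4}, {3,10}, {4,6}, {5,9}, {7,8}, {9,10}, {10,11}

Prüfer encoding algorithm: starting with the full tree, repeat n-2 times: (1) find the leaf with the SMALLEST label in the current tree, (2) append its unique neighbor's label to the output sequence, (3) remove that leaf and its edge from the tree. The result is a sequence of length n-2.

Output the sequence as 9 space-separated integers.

Step 1: leaves = {2,5,6,11}. Remove smallest leaf 2, emit neighbor 7.
Step 2: leaves = {5,6,7,11}. Remove smallest leaf 5, emit neighbor 9.
Step 3: leaves = {6,7,9,11}. Remove smallest leaf 6, emit neighbor 4.
Step 4: leaves = {4,7,9,11}. Remove smallest leaf 4, emit neighbor 3.
Step 5: leaves = {3,7,9,11}. Remove smallest leaf 3, emit neighbor 10.
Step 6: leaves = {7,9,11}. Remove smallest leaf 7, emit neighbor 8.
Step 7: leaves = {8,9,11}. Remove smallest leaf 8, emit neighbor 1.
Step 8: leaves = {1,9,11}. Remove smallest leaf 1, emit neighbor 10.
Step 9: leaves = {9,11}. Remove smallest leaf 9, emit neighbor 10.
Done: 2 vertices remain (10, 11). Sequence = [7 9 4 3 10 8 1 10 10]

Answer: 7 9 4 3 10 8 1 10 10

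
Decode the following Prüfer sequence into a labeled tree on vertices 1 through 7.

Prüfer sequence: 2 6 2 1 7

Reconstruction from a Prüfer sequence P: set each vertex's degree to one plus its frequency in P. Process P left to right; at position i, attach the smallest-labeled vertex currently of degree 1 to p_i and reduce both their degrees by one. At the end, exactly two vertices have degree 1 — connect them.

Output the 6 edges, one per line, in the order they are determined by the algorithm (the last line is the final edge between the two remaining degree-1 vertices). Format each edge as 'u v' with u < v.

Initial degrees: {1:2, 2:3, 3:1, 4:1, 5:1, 6:2, 7:2}
Step 1: smallest deg-1 vertex = 3, p_1 = 2. Add edge {2,3}. Now deg[3]=0, deg[2]=2.
Step 2: smallest deg-1 vertex = 4, p_2 = 6. Add edge {4,6}. Now deg[4]=0, deg[6]=1.
Step 3: smallest deg-1 vertex = 5, p_3 = 2. Add edge {2,5}. Now deg[5]=0, deg[2]=1.
Step 4: smallest deg-1 vertex = 2, p_4 = 1. Add edge {1,2}. Now deg[2]=0, deg[1]=1.
Step 5: smallest deg-1 vertex = 1, p_5 = 7. Add edge {1,7}. Now deg[1]=0, deg[7]=1.
Final: two remaining deg-1 vertices are 6, 7. Add edge {6,7}.

Answer: 2 3
4 6
2 5
1 2
1 7
6 7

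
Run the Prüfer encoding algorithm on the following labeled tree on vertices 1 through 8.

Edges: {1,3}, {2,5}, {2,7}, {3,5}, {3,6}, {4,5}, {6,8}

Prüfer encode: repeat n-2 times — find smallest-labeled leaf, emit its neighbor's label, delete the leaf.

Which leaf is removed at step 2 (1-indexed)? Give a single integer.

Step 1: current leaves = {1,4,7,8}. Remove leaf 1 (neighbor: 3).
Step 2: current leaves = {4,7,8}. Remove leaf 4 (neighbor: 5).

Answer: 4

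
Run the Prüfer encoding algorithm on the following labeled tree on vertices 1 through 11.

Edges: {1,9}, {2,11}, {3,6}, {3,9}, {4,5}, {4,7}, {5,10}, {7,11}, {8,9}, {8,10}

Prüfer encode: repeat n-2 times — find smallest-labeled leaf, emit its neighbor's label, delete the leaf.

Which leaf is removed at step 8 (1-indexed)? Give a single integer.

Step 1: current leaves = {1,2,6}. Remove leaf 1 (neighbor: 9).
Step 2: current leaves = {2,6}. Remove leaf 2 (neighbor: 11).
Step 3: current leaves = {6,11}. Remove leaf 6 (neighbor: 3).
Step 4: current leaves = {3,11}. Remove leaf 3 (neighbor: 9).
Step 5: current leaves = {9,11}. Remove leaf 9 (neighbor: 8).
Step 6: current leaves = {8,11}. Remove leaf 8 (neighbor: 10).
Step 7: current leaves = {10,11}. Remove leaf 10 (neighbor: 5).
Step 8: current leaves = {5,11}. Remove leaf 5 (neighbor: 4).

Answer: 5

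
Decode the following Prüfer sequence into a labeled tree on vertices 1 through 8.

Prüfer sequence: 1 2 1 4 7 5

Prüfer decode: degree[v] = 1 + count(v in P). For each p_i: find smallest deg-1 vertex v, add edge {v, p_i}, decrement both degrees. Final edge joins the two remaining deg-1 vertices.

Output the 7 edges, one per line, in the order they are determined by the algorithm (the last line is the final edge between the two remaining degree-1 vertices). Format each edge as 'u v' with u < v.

Answer: 1 3
2 6
1 2
1 4
4 7
5 7
5 8

Derivation:
Initial degrees: {1:3, 2:2, 3:1, 4:2, 5:2, 6:1, 7:2, 8:1}
Step 1: smallest deg-1 vertex = 3, p_1 = 1. Add edge {1,3}. Now deg[3]=0, deg[1]=2.
Step 2: smallest deg-1 vertex = 6, p_2 = 2. Add edge {2,6}. Now deg[6]=0, deg[2]=1.
Step 3: smallest deg-1 vertex = 2, p_3 = 1. Add edge {1,2}. Now deg[2]=0, deg[1]=1.
Step 4: smallest deg-1 vertex = 1, p_4 = 4. Add edge {1,4}. Now deg[1]=0, deg[4]=1.
Step 5: smallest deg-1 vertex = 4, p_5 = 7. Add edge {4,7}. Now deg[4]=0, deg[7]=1.
Step 6: smallest deg-1 vertex = 7, p_6 = 5. Add edge {5,7}. Now deg[7]=0, deg[5]=1.
Final: two remaining deg-1 vertices are 5, 8. Add edge {5,8}.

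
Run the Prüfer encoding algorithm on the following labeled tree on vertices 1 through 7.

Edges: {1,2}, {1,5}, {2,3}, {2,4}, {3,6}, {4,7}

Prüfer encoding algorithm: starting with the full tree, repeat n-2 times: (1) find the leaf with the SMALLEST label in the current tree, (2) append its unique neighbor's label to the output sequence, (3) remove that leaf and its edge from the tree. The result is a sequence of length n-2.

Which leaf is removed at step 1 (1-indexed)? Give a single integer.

Answer: 5

Derivation:
Step 1: current leaves = {5,6,7}. Remove leaf 5 (neighbor: 1).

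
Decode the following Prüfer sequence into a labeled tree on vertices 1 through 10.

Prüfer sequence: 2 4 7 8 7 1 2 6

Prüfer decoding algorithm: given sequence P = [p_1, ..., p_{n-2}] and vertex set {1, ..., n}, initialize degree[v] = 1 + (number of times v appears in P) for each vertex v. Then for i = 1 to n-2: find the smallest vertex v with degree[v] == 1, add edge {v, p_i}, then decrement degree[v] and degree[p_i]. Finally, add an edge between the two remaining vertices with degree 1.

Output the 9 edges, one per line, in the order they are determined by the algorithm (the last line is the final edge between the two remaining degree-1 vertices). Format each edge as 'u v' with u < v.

Initial degrees: {1:2, 2:3, 3:1, 4:2, 5:1, 6:2, 7:3, 8:2, 9:1, 10:1}
Step 1: smallest deg-1 vertex = 3, p_1 = 2. Add edge {2,3}. Now deg[3]=0, deg[2]=2.
Step 2: smallest deg-1 vertex = 5, p_2 = 4. Add edge {4,5}. Now deg[5]=0, deg[4]=1.
Step 3: smallest deg-1 vertex = 4, p_3 = 7. Add edge {4,7}. Now deg[4]=0, deg[7]=2.
Step 4: smallest deg-1 vertex = 9, p_4 = 8. Add edge {8,9}. Now deg[9]=0, deg[8]=1.
Step 5: smallest deg-1 vertex = 8, p_5 = 7. Add edge {7,8}. Now deg[8]=0, deg[7]=1.
Step 6: smallest deg-1 vertex = 7, p_6 = 1. Add edge {1,7}. Now deg[7]=0, deg[1]=1.
Step 7: smallest deg-1 vertex = 1, p_7 = 2. Add edge {1,2}. Now deg[1]=0, deg[2]=1.
Step 8: smallest deg-1 vertex = 2, p_8 = 6. Add edge {2,6}. Now deg[2]=0, deg[6]=1.
Final: two remaining deg-1 vertices are 6, 10. Add edge {6,10}.

Answer: 2 3
4 5
4 7
8 9
7 8
1 7
1 2
2 6
6 10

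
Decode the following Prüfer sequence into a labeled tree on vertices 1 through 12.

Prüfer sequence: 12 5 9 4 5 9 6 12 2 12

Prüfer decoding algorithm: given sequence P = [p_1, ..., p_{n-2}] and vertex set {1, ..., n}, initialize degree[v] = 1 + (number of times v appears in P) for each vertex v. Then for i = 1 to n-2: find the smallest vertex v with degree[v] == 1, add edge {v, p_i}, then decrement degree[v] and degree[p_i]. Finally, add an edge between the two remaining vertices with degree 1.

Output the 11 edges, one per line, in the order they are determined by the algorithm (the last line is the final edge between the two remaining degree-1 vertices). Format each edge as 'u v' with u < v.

Initial degrees: {1:1, 2:2, 3:1, 4:2, 5:3, 6:2, 7:1, 8:1, 9:3, 10:1, 11:1, 12:4}
Step 1: smallest deg-1 vertex = 1, p_1 = 12. Add edge {1,12}. Now deg[1]=0, deg[12]=3.
Step 2: smallest deg-1 vertex = 3, p_2 = 5. Add edge {3,5}. Now deg[3]=0, deg[5]=2.
Step 3: smallest deg-1 vertex = 7, p_3 = 9. Add edge {7,9}. Now deg[7]=0, deg[9]=2.
Step 4: smallest deg-1 vertex = 8, p_4 = 4. Add edge {4,8}. Now deg[8]=0, deg[4]=1.
Step 5: smallest deg-1 vertex = 4, p_5 = 5. Add edge {4,5}. Now deg[4]=0, deg[5]=1.
Step 6: smallest deg-1 vertex = 5, p_6 = 9. Add edge {5,9}. Now deg[5]=0, deg[9]=1.
Step 7: smallest deg-1 vertex = 9, p_7 = 6. Add edge {6,9}. Now deg[9]=0, deg[6]=1.
Step 8: smallest deg-1 vertex = 6, p_8 = 12. Add edge {6,12}. Now deg[6]=0, deg[12]=2.
Step 9: smallest deg-1 vertex = 10, p_9 = 2. Add edge {2,10}. Now deg[10]=0, deg[2]=1.
Step 10: smallest deg-1 vertex = 2, p_10 = 12. Add edge {2,12}. Now deg[2]=0, deg[12]=1.
Final: two remaining deg-1 vertices are 11, 12. Add edge {11,12}.

Answer: 1 12
3 5
7 9
4 8
4 5
5 9
6 9
6 12
2 10
2 12
11 12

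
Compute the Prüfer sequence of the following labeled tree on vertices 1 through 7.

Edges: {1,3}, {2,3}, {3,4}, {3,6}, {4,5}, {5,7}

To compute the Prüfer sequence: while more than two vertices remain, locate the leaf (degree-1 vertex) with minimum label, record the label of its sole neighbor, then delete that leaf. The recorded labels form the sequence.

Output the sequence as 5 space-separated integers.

Step 1: leaves = {1,2,6,7}. Remove smallest leaf 1, emit neighbor 3.
Step 2: leaves = {2,6,7}. Remove smallest leaf 2, emit neighbor 3.
Step 3: leaves = {6,7}. Remove smallest leaf 6, emit neighbor 3.
Step 4: leaves = {3,7}. Remove smallest leaf 3, emit neighbor 4.
Step 5: leaves = {4,7}. Remove smallest leaf 4, emit neighbor 5.
Done: 2 vertices remain (5, 7). Sequence = [3 3 3 4 5]

Answer: 3 3 3 4 5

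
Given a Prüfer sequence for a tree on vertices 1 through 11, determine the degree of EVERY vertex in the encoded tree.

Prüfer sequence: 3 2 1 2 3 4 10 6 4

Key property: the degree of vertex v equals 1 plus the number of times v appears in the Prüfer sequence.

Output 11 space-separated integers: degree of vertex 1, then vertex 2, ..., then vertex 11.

p_1 = 3: count[3] becomes 1
p_2 = 2: count[2] becomes 1
p_3 = 1: count[1] becomes 1
p_4 = 2: count[2] becomes 2
p_5 = 3: count[3] becomes 2
p_6 = 4: count[4] becomes 1
p_7 = 10: count[10] becomes 1
p_8 = 6: count[6] becomes 1
p_9 = 4: count[4] becomes 2
Degrees (1 + count): deg[1]=1+1=2, deg[2]=1+2=3, deg[3]=1+2=3, deg[4]=1+2=3, deg[5]=1+0=1, deg[6]=1+1=2, deg[7]=1+0=1, deg[8]=1+0=1, deg[9]=1+0=1, deg[10]=1+1=2, deg[11]=1+0=1

Answer: 2 3 3 3 1 2 1 1 1 2 1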